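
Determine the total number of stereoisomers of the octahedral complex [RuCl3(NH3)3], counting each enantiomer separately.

2

Working through the distinct placements yields 2 geometric isomers: Cl mer; Cl fac.
Each arrangement has an internal mirror plane or centre of symmetry, so none is chiral.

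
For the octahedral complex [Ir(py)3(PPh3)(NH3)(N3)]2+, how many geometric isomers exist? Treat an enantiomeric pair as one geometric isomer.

4

In an octahedral complex each vertex has one trans partner and four cis neighbours.
There are 4 geometric isomers: py mer (3 arrangements); py fac (chiral).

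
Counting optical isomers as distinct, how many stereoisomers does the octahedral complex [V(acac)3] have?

2

An octahedron has six vertices in three trans pairs; every non-trans pair is cis.
Each acac is bidentate and must span two cis positions.
Only one geometric arrangement is possible; it has no improper symmetry element, so it exists as a pair of enantiomers (2 stereoisomers).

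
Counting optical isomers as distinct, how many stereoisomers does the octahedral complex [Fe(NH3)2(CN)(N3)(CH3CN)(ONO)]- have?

15

In an octahedral complex each vertex has one trans partner and four cis neighbours.
Placing the ligands in turn and identifying arrangements related by rotation or reflection leaves 9 distinct geometric isomers.
Of these, 6 lack any improper symmetry element and so occur as enantiomeric pairs, giving 9 + 6 = 15 stereoisomers in total.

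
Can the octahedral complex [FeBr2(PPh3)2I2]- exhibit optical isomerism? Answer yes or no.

yes

An octahedron has six vertices in three trans pairs; every non-trans pair is cis.
There are 5 geometric isomers: Br trans, PPh3 trans, I trans; Br trans, PPh3 cis, I cis; Br cis, PPh3 trans, I cis; Br cis, PPh3 cis, I cis (chiral); Br cis, PPh3 cis, I trans.
One of these lacks any improper symmetry element and so occurs as an enantiomeric pair, giving 5 + 1 = 6 stereoisomers in total.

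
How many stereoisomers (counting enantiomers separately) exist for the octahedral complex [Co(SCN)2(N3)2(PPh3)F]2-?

The distinct arrangements are (6 in all): SCN trans, N3 cis; SCN cis, N3 cis (3 arrangements, 2 chiral); SCN trans, N3 trans; SCN cis, N3 trans.
Of these, 2 lack any improper symmetry element and so occur as enantiomeric pairs, giving 6 + 2 = 8 stereoisomers in total.

8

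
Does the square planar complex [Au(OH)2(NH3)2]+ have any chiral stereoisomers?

no

In a square planar complex each vertex has one trans partner and two cis neighbours.
The distinct arrangements are (2 in all): OH cis; OH trans.
Each arrangement has an internal mirror plane or centre of symmetry, so none is chiral.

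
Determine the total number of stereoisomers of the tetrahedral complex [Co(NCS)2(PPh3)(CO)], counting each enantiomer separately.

1

All four vertices of a tetrahedron are equivalent and mutually adjacent, so cis/trans isomerism cannot arise.
Only one geometric arrangement is possible.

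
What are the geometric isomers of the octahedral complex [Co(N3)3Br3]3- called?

fac and mer

There are 2 geometric isomers: N3 mer; N3 fac.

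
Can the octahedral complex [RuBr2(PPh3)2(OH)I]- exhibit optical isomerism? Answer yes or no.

An octahedron has six vertices in three trans pairs; every non-trans pair is cis.
Systematic placement gives 6 geometric isomers: Br trans, PPh3 trans; Br trans, PPh3 cis; Br cis, PPh3 trans; Br cis, PPh3 cis (3 arrangements, 2 chiral).
Of these, 2 lack any improper symmetry element and so occur as enantiomeric pairs, giving 6 + 2 = 8 stereoisomers in total.

yes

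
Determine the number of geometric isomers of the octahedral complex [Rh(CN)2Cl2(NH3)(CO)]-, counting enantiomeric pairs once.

An octahedron has six vertices in three trans pairs; every non-trans pair is cis.
Working through the distinct placements yields 6 geometric isomers: CN trans, Cl cis; CN trans, Cl trans; CN cis, Cl cis (3 arrangements, 2 chiral); CN cis, Cl trans.

6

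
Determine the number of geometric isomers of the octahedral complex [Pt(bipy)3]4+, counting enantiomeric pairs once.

In an octahedral complex each vertex has one trans partner and four cis neighbours.
Each bipy is bidentate and must span two cis positions.
Only one geometric arrangement is possible; it has no improper symmetry element, so it exists as a pair of enantiomers (2 stereoisomers).

1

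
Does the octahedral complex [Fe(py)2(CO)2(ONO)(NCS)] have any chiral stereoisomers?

There are 6 geometric isomers: py trans, CO trans; py cis, CO trans; py trans, CO cis; py cis, CO cis (3 arrangements, 2 chiral).
Of these, 2 lack any improper symmetry element and so occur as enantiomeric pairs, giving 6 + 2 = 8 stereoisomers in total.

yes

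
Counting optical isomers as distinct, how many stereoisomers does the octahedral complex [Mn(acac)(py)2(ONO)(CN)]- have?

Each acac is bidentate and must span two cis positions.
The distinct arrangements are (4 in all): py cis (3 arrangements, 2 chiral); py trans.
Of these, 2 lack any improper symmetry element and so occur as enantiomeric pairs, giving 4 + 2 = 6 stereoisomers in total.

6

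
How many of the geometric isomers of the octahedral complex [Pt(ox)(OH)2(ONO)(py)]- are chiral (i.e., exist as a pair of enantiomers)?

2

In an octahedral complex each vertex has one trans partner and four cis neighbours.
Each ox is bidentate and must span two cis positions.
The distinct arrangements are (4 in all): OH trans; OH cis (3 arrangements, 2 chiral).
Of these, 2 lack any improper symmetry element and so occur as enantiomeric pairs, giving 4 + 2 = 6 stereoisomers in total.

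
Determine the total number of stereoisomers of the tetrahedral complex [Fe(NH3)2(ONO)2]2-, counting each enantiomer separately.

1

Only one geometric arrangement is possible.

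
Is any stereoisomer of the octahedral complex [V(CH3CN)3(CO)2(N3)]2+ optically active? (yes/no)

no

In an octahedral complex each vertex has one trans partner and four cis neighbours.
There are 3 geometric isomers: CH3CN mer, CO cis; CH3CN mer, CO trans; CH3CN fac, CO cis.
Each arrangement has an internal mirror plane or centre of symmetry, so none is chiral.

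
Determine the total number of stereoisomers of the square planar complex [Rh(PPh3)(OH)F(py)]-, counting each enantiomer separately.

3

In a square planar complex each vertex has one trans partner and two cis neighbours.
Working through the distinct placements yields 3 geometric isomers: (F/PPh3 trans, OH/py trans); (F/py trans, OH/PPh3 trans); (F/OH trans, PPh3/py trans).
Each arrangement has an internal mirror plane or centre of symmetry, so none is chiral.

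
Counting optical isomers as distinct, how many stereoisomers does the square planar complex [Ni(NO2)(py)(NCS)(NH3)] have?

Working through the distinct placements yields 3 geometric isomers: (NCS/NO2 trans, NH3/py trans); (NCS/py trans, NH3/NO2 trans); (NCS/NH3 trans, NO2/py trans).
Each arrangement has an internal mirror plane or centre of symmetry, so none is chiral.

3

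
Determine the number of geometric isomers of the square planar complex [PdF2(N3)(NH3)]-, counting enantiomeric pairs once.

A square has two trans pairs of vertices; adjacent vertices are cis.
There are 2 geometric isomers: F cis; F trans.

2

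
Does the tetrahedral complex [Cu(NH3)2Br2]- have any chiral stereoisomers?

no

In a tetrahedral complex all four positions are equivalent and every pair of ligands is adjacent — there is no cis/trans distinction.
Only one geometric arrangement is possible.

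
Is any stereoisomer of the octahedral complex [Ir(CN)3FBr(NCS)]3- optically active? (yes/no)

yes

In an octahedral complex each vertex has one trans partner and four cis neighbours.
There are 4 geometric isomers: CN mer (3 arrangements); CN fac (chiral).
One of these lacks any improper symmetry element and so occurs as an enantiomeric pair, giving 4 + 1 = 5 stereoisomers in total.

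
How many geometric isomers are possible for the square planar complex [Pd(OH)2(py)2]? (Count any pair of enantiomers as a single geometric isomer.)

There are 2 geometric isomers: OH cis; OH trans.

2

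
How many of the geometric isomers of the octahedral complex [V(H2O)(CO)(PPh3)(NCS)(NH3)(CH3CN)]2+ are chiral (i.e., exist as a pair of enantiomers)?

Systematic enumeration (placing each ligand type in turn and discarding arrangements equivalent by rotation or reflection) gives 15 geometric isomers.
Of these, 15 lack any improper symmetry element and so occur as enantiomeric pairs, giving 15 + 15 = 30 stereoisomers in total.

15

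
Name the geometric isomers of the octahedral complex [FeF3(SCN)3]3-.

The six octahedral sites form three mutually perpendicular trans pairs.
Systematic placement gives 2 geometric isomers: F mer; F fac.

fac and mer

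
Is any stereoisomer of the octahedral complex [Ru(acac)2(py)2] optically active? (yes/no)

yes

In an octahedral complex each vertex has one trans partner and four cis neighbours.
Each acac is bidentate and must span two cis positions.
There are 2 geometric isomers: py trans; py cis (chiral).
One of these lacks any improper symmetry element and so occurs as an enantiomeric pair, giving 2 + 1 = 3 stereoisomers in total.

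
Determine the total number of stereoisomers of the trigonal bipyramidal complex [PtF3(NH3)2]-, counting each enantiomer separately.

3

A trigonal bipyramid has two axial and three equatorial sites, which are chemically inequivalent.
The distinct arrangements are (3 in all): NH3 both equatorial; NH3 one axial, one equatorial; NH3 both axial.
Each arrangement has an internal mirror plane or centre of symmetry, so none is chiral.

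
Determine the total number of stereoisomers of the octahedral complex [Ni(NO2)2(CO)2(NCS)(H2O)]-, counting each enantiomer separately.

An octahedron has six vertices in three trans pairs; every non-trans pair is cis.
There are 6 geometric isomers: NO2 trans, CO trans; NO2 cis, CO trans; NO2 trans, CO cis; NO2 cis, CO cis (3 arrangements, 2 chiral).
Of these, 2 lack any improper symmetry element and so occur as enantiomeric pairs, giving 6 + 2 = 8 stereoisomers in total.

8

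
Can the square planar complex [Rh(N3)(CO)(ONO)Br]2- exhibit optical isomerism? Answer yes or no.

A square has two trans pairs of vertices; adjacent vertices are cis.
Systematic placement gives 3 geometric isomers: (Br/N3 trans, CO/ONO trans); (Br/ONO trans, CO/N3 trans); (Br/CO trans, N3/ONO trans).
Each arrangement has an internal mirror plane or centre of symmetry, so none is chiral.

no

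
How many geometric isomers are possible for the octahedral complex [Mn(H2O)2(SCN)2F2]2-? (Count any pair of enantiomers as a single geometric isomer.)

An octahedron has six vertices in three trans pairs; every non-trans pair is cis.
Working through the distinct placements yields 5 geometric isomers: H2O trans, SCN trans, F trans; H2O cis, SCN cis, F trans; H2O cis, SCN trans, F cis; H2O cis, SCN cis, F cis (chiral); H2O trans, SCN cis, F cis.

5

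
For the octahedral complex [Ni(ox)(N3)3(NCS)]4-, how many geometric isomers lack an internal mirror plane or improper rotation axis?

An octahedron has six vertices in three trans pairs; every non-trans pair is cis.
Each ox is bidentate and must span two cis positions.
Systematic placement gives 2 geometric isomers: N3 mer; N3 fac.
Each arrangement has an internal mirror plane or centre of symmetry, so none is chiral.

0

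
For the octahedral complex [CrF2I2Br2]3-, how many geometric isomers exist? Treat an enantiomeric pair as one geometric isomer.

An octahedron has six vertices in three trans pairs; every non-trans pair is cis.
Working through the distinct placements yields 5 geometric isomers: F trans, I trans, Br trans; F cis, I cis, Br trans; F cis, I trans, Br cis; F cis, I cis, Br cis (chiral); F trans, I cis, Br cis.

5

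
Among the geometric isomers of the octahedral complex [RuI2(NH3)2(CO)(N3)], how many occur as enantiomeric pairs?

An octahedron has six vertices in three trans pairs; every non-trans pair is cis.
Systematic placement gives 6 geometric isomers: I cis, NH3 trans; I cis, NH3 cis (3 arrangements, 2 chiral); I trans, NH3 trans; I trans, NH3 cis.
Of these, 2 lack any improper symmetry element and so occur as enantiomeric pairs, giving 6 + 2 = 8 stereoisomers in total.

2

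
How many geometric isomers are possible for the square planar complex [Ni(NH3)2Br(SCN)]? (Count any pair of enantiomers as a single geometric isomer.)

A square has two trans pairs of vertices; adjacent vertices are cis.
There are 2 geometric isomers: NH3 cis; NH3 trans.

2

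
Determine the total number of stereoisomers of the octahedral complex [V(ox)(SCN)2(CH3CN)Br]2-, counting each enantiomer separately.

Each ox is bidentate and must span two cis positions.
Working through the distinct placements yields 4 geometric isomers: SCN cis (3 arrangements, 2 chiral); SCN trans.
Of these, 2 lack any improper symmetry element and so occur as enantiomeric pairs, giving 4 + 2 = 6 stereoisomers in total.

6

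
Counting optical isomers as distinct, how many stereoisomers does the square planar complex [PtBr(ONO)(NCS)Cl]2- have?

A square has two trans pairs of vertices; adjacent vertices are cis.
There are 3 geometric isomers: (Br/NCS trans, Cl/ONO trans); (Br/ONO trans, Cl/NCS trans); (Br/Cl trans, NCS/ONO trans).
Each arrangement has an internal mirror plane or centre of symmetry, so none is chiral.

3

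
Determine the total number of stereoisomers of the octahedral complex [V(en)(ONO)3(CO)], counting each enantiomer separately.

An octahedron has six vertices in three trans pairs; every non-trans pair is cis.
Each en is bidentate and must span two cis positions.
There are 2 geometric isomers: ONO fac; ONO mer.
Each arrangement has an internal mirror plane or centre of symmetry, so none is chiral.

2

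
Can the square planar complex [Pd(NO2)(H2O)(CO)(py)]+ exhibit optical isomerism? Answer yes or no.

In a square planar complex each vertex has one trans partner and two cis neighbours.
The distinct arrangements are (3 in all): (CO/NO2 trans, H2O/py trans); (CO/py trans, H2O/NO2 trans); (CO/H2O trans, NO2/py trans).
Each arrangement has an internal mirror plane or centre of symmetry, so none is chiral.

no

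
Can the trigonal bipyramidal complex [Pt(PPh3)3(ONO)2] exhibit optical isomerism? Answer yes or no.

A trigonal bipyramid has two axial and three equatorial sites, which are chemically inequivalent.
Systematic placement gives 3 geometric isomers: ONO both axial; ONO one axial, one equatorial; ONO both equatorial.
Each arrangement has an internal mirror plane or centre of symmetry, so none is chiral.

no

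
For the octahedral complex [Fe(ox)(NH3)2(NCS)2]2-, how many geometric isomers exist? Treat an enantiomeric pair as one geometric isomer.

Each ox is bidentate and must span two cis positions.
Systematic placement gives 3 geometric isomers: NH3 cis, NCS trans; NH3 cis, NCS cis (chiral); NH3 trans, NCS cis.

3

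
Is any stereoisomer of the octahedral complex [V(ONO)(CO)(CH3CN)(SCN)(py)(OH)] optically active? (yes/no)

yes

The six octahedral sites form three mutually perpendicular trans pairs.
Systematic enumeration (placing each ligand type in turn and discarding arrangements equivalent by rotation or reflection) gives 15 geometric isomers.
Of these, 15 lack any improper symmetry element and so occur as enantiomeric pairs, giving 15 + 15 = 30 stereoisomers in total.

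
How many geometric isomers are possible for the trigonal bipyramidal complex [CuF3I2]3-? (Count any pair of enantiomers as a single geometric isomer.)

3

A trigonal bipyramid has two axial and three equatorial sites, which are chemically inequivalent.
Systematic placement gives 3 geometric isomers: I both equatorial; I one axial, one equatorial; I both axial.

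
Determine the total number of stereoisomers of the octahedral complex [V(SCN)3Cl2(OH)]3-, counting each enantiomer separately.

3

The six octahedral sites form three mutually perpendicular trans pairs.
The distinct arrangements are (3 in all): SCN mer, Cl trans; SCN mer, Cl cis; SCN fac, Cl cis.
Each arrangement has an internal mirror plane or centre of symmetry, so none is chiral.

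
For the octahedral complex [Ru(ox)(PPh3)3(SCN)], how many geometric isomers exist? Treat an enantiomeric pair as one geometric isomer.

In an octahedral complex each vertex has one trans partner and four cis neighbours.
Each ox is bidentate and must span two cis positions.
There are 2 geometric isomers: PPh3 mer; PPh3 fac.

2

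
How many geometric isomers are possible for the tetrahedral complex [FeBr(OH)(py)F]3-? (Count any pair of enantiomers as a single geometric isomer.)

In a tetrahedral complex all four positions are equivalent and every pair of ligands is adjacent — there is no cis/trans distinction.
Only one geometric arrangement is possible; it has no improper symmetry element, so it exists as a pair of enantiomers (2 stereoisomers).

1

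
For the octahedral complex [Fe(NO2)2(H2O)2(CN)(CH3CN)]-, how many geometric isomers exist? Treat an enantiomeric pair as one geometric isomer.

6

The six octahedral sites form three mutually perpendicular trans pairs.
Systematic placement gives 6 geometric isomers: NO2 trans, H2O trans; NO2 cis, H2O cis (3 arrangements, 2 chiral); NO2 trans, H2O cis; NO2 cis, H2O trans.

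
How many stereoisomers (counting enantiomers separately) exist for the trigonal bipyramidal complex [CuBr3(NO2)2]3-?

In a trigonal bipyramid the two axial positions differ from the three equatorial ones.
Working through the distinct placements yields 3 geometric isomers: NO2 both equatorial; NO2 one axial, one equatorial; NO2 both axial.
Each arrangement has an internal mirror plane or centre of symmetry, so none is chiral.

3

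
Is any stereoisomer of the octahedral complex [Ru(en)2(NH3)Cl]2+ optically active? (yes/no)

yes

An octahedron has six vertices in three trans pairs; every non-trans pair is cis.
Each en is bidentate and must span two cis positions.
Working through the distinct placements yields 2 geometric isomers: NH3 and Cl mutually trans; NH3 and Cl mutually cis (chiral).
One of these lacks any improper symmetry element and so occurs as an enantiomeric pair, giving 2 + 1 = 3 stereoisomers in total.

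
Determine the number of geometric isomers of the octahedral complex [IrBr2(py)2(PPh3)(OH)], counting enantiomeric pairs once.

In an octahedral complex each vertex has one trans partner and four cis neighbours.
Systematic placement gives 6 geometric isomers: Br trans, py trans; Br trans, py cis; Br cis, py trans; Br cis, py cis (3 arrangements, 2 chiral).

6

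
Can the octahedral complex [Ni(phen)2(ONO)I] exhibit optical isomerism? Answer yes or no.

yes

An octahedron has six vertices in three trans pairs; every non-trans pair is cis.
Each phen is bidentate and must span two cis positions.
Working through the distinct placements yields 2 geometric isomers: ONO and I mutually trans; ONO and I mutually cis (chiral).
One of these lacks any improper symmetry element and so occurs as an enantiomeric pair, giving 2 + 1 = 3 stereoisomers in total.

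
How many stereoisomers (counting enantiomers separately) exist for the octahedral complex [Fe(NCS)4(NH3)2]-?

Working through the distinct placements yields 2 geometric isomers: NH3 trans; NH3 cis.
Each arrangement has an internal mirror plane or centre of symmetry, so none is chiral.

2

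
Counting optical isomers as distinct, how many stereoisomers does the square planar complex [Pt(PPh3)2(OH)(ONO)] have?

2

Working through the distinct placements yields 2 geometric isomers: PPh3 cis; PPh3 trans.
Each arrangement has an internal mirror plane or centre of symmetry, so none is chiral.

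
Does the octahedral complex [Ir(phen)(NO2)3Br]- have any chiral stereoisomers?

In an octahedral complex each vertex has one trans partner and four cis neighbours.
Each phen is bidentate and must span two cis positions.
Working through the distinct placements yields 2 geometric isomers: NO2 fac; NO2 mer.
Each arrangement has an internal mirror plane or centre of symmetry, so none is chiral.

no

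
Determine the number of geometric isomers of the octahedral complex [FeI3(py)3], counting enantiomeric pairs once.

In an octahedral complex each vertex has one trans partner and four cis neighbours.
The distinct arrangements are (2 in all): I mer; I fac.

2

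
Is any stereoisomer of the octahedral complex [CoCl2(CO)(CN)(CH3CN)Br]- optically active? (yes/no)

yes

In an octahedral complex each vertex has one trans partner and four cis neighbours.
Placing the ligands in turn and identifying arrangements related by rotation or reflection leaves 9 distinct geometric isomers.
Of these, 6 lack any improper symmetry element and so occur as enantiomeric pairs, giving 9 + 6 = 15 stereoisomers in total.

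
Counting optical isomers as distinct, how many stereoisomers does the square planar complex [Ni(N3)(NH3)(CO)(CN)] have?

In a square planar complex each vertex has one trans partner and two cis neighbours.
There are 3 geometric isomers: (CN/N3 trans, CO/NH3 trans); (CN/NH3 trans, CO/N3 trans); (CN/CO trans, N3/NH3 trans).
Each arrangement has an internal mirror plane or centre of symmetry, so none is chiral.

3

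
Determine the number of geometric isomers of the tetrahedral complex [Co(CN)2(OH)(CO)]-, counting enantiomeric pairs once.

1

In a tetrahedral complex all four positions are equivalent and every pair of ligands is adjacent — there is no cis/trans distinction.
Only one geometric arrangement is possible.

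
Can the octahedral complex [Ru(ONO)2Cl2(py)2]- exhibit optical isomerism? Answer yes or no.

yes

An octahedron has six vertices in three trans pairs; every non-trans pair is cis.
There are 5 geometric isomers: ONO trans, Cl trans, py trans; ONO cis, Cl trans, py cis; ONO cis, Cl cis, py trans; ONO cis, Cl cis, py cis (chiral); ONO trans, Cl cis, py cis.
One of these lacks any improper symmetry element and so occurs as an enantiomeric pair, giving 5 + 1 = 6 stereoisomers in total.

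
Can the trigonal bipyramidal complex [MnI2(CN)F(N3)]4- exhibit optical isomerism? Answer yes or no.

In a trigonal bipyramid the two axial positions differ from the three equatorial ones.
Exhaustive case analysis gives 7 geometric isomers.
Of these, 3 lack any improper symmetry element and so occur as enantiomeric pairs, giving 7 + 3 = 10 stereoisomers in total.

yes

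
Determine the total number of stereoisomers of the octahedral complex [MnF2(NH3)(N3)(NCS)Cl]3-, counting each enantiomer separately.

15

The six octahedral sites form three mutually perpendicular trans pairs.
Exhaustive case analysis gives 9 geometric isomers.
Of these, 6 lack any improper symmetry element and so occur as enantiomeric pairs, giving 9 + 6 = 15 stereoisomers in total.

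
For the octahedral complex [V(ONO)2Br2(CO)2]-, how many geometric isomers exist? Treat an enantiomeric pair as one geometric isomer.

Systematic placement gives 5 geometric isomers: ONO trans, Br trans, CO trans; ONO cis, Br trans, CO cis; ONO trans, Br cis, CO cis; ONO cis, Br cis, CO cis (chiral); ONO cis, Br cis, CO trans.

5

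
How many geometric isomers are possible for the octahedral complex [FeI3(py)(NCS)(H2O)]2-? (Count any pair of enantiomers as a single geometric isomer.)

In an octahedral complex each vertex has one trans partner and four cis neighbours.
Systematic placement gives 4 geometric isomers: I mer (3 arrangements); I fac (chiral).

4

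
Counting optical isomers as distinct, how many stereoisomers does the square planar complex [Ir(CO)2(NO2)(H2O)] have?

There are 2 geometric isomers: CO cis; CO trans.
Each arrangement has an internal mirror plane or centre of symmetry, so none is chiral.

2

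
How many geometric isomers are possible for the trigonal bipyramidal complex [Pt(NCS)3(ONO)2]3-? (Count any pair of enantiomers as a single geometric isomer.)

3

Systematic placement gives 3 geometric isomers: ONO both equatorial; ONO one axial, one equatorial; ONO both axial.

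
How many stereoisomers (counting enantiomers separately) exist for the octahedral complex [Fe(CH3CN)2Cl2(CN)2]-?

There are 5 geometric isomers: CH3CN trans, Cl trans, CN trans; CH3CN trans, Cl cis, CN cis; CH3CN cis, Cl trans, CN cis; CH3CN cis, Cl cis, CN cis (chiral); CH3CN cis, Cl cis, CN trans.
One of these lacks any improper symmetry element and so occurs as an enantiomeric pair, giving 5 + 1 = 6 stereoisomers in total.

6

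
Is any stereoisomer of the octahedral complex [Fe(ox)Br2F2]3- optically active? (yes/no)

yes

The six octahedral sites form three mutually perpendicular trans pairs.
Each ox is bidentate and must span two cis positions.
There are 3 geometric isomers: Br trans, F cis; Br cis, F cis (chiral); Br cis, F trans.
One of these lacks any improper symmetry element and so occurs as an enantiomeric pair, giving 3 + 1 = 4 stereoisomers in total.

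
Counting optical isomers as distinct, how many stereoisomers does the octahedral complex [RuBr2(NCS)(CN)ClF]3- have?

15

An octahedron has six vertices in three trans pairs; every non-trans pair is cis.
Placing the ligands in turn and identifying arrangements related by rotation or reflection leaves 9 distinct geometric isomers.
Of these, 6 lack any improper symmetry element and so occur as enantiomeric pairs, giving 9 + 6 = 15 stereoisomers in total.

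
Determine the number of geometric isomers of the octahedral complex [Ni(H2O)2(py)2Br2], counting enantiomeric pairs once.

The six octahedral sites form three mutually perpendicular trans pairs.
The distinct arrangements are (5 in all): H2O trans, py trans, Br trans; H2O cis, py cis, Br trans; H2O cis, py trans, Br cis; H2O cis, py cis, Br cis (chiral); H2O trans, py cis, Br cis.

5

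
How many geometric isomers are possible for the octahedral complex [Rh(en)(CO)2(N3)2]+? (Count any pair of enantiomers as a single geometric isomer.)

The six octahedral sites form three mutually perpendicular trans pairs.
Each en is bidentate and must span two cis positions.
There are 3 geometric isomers: CO trans, N3 cis; CO cis, N3 cis (chiral); CO cis, N3 trans.

3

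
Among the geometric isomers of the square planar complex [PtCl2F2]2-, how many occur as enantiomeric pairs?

0

A square has two trans pairs of vertices; adjacent vertices are cis.
Systematic placement gives 2 geometric isomers: Cl cis; Cl trans.
Each arrangement has an internal mirror plane or centre of symmetry, so none is chiral.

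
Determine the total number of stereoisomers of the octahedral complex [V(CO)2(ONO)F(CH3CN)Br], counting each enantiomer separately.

15

An octahedron has six vertices in three trans pairs; every non-trans pair is cis.
Exhaustive case analysis gives 9 geometric isomers.
Of these, 6 lack any improper symmetry element and so occur as enantiomeric pairs, giving 9 + 6 = 15 stereoisomers in total.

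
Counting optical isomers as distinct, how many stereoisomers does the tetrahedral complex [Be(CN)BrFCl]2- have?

2

In a tetrahedral complex all four positions are equivalent and every pair of ligands is adjacent — there is no cis/trans distinction.
Only one geometric arrangement is possible; it has no improper symmetry element, so it exists as a pair of enantiomers (2 stereoisomers).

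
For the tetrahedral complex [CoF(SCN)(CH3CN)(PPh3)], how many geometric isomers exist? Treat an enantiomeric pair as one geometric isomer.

All four vertices of a tetrahedron are equivalent and mutually adjacent, so cis/trans isomerism cannot arise.
Only one geometric arrangement is possible; it has no improper symmetry element, so it exists as a pair of enantiomers (2 stereoisomers).

1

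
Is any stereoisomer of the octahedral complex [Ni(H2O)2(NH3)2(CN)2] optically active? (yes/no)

yes

The six octahedral sites form three mutually perpendicular trans pairs.
The distinct arrangements are (5 in all): H2O trans, NH3 trans, CN trans; H2O cis, NH3 cis, CN trans; H2O cis, NH3 trans, CN cis; H2O cis, NH3 cis, CN cis (chiral); H2O trans, NH3 cis, CN cis.
One of these lacks any improper symmetry element and so occurs as an enantiomeric pair, giving 5 + 1 = 6 stereoisomers in total.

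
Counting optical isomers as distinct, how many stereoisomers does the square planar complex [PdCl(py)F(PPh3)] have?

3

A square has two trans pairs of vertices; adjacent vertices are cis.
There are 3 geometric isomers: (Cl/PPh3 trans, F/py trans); (Cl/py trans, F/PPh3 trans); (Cl/F trans, PPh3/py trans).
Each arrangement has an internal mirror plane or centre of symmetry, so none is chiral.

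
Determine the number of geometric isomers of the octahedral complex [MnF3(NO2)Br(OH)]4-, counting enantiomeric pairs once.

4

Systematic placement gives 4 geometric isomers: F mer (3 arrangements); F fac (chiral).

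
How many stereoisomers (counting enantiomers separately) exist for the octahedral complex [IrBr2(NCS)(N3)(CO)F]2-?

15

An octahedron has six vertices in three trans pairs; every non-trans pair is cis.
Exhaustive case analysis gives 9 geometric isomers.
Of these, 6 lack any improper symmetry element and so occur as enantiomeric pairs, giving 9 + 6 = 15 stereoisomers in total.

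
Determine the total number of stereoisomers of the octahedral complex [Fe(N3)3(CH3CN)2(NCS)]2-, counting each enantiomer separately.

The six octahedral sites form three mutually perpendicular trans pairs.
Systematic placement gives 3 geometric isomers: N3 mer, CH3CN trans; N3 fac, CH3CN cis; N3 mer, CH3CN cis.
Each arrangement has an internal mirror plane or centre of symmetry, so none is chiral.

3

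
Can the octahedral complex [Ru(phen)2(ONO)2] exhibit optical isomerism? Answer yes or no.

yes

An octahedron has six vertices in three trans pairs; every non-trans pair is cis.
Each phen is bidentate and must span two cis positions.
Systematic placement gives 2 geometric isomers: ONO trans; ONO cis (chiral).
One of these lacks any improper symmetry element and so occurs as an enantiomeric pair, giving 2 + 1 = 3 stereoisomers in total.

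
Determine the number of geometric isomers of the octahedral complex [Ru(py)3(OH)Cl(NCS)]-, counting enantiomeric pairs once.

An octahedron has six vertices in three trans pairs; every non-trans pair is cis.
Systematic placement gives 4 geometric isomers: py mer (3 arrangements); py fac (chiral).

4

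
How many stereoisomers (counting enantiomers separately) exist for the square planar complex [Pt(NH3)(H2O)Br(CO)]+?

3

The distinct arrangements are (3 in all): (Br/H2O trans, CO/NH3 trans); (Br/NH3 trans, CO/H2O trans); (Br/CO trans, H2O/NH3 trans).
Each arrangement has an internal mirror plane or centre of symmetry, so none is chiral.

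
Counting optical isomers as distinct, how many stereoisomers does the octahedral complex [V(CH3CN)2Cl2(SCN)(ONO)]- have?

An octahedron has six vertices in three trans pairs; every non-trans pair is cis.
There are 6 geometric isomers: CH3CN trans, Cl trans; CH3CN trans, Cl cis; CH3CN cis, Cl cis (3 arrangements, 2 chiral); CH3CN cis, Cl trans.
Of these, 2 lack any improper symmetry element and so occur as enantiomeric pairs, giving 6 + 2 = 8 stereoisomers in total.

8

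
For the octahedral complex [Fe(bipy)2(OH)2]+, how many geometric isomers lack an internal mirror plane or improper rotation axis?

1

The six octahedral sites form three mutually perpendicular trans pairs.
Each bipy is bidentate and must span two cis positions.
There are 2 geometric isomers: OH trans; OH cis (chiral).
One of these lacks any improper symmetry element and so occurs as an enantiomeric pair, giving 2 + 1 = 3 stereoisomers in total.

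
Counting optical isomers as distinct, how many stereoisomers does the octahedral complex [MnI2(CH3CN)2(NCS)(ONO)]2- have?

8

An octahedron has six vertices in three trans pairs; every non-trans pair is cis.
The distinct arrangements are (6 in all): I trans, CH3CN trans; I cis, CH3CN trans; I cis, CH3CN cis (3 arrangements, 2 chiral); I trans, CH3CN cis.
Of these, 2 lack any improper symmetry element and so occur as enantiomeric pairs, giving 6 + 2 = 8 stereoisomers in total.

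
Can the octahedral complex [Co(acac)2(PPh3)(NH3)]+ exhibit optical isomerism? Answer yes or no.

yes

An octahedron has six vertices in three trans pairs; every non-trans pair is cis.
Each acac is bidentate and must span two cis positions.
Systematic placement gives 2 geometric isomers: PPh3 and NH3 mutually trans; PPh3 and NH3 mutually cis (chiral).
One of these lacks any improper symmetry element and so occurs as an enantiomeric pair, giving 2 + 1 = 3 stereoisomers in total.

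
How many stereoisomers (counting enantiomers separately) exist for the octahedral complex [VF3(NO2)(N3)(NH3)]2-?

5

There are 4 geometric isomers: F mer (3 arrangements); F fac (chiral).
One of these lacks any improper symmetry element and so occurs as an enantiomeric pair, giving 4 + 1 = 5 stereoisomers in total.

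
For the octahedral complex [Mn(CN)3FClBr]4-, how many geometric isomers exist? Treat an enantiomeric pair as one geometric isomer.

In an octahedral complex each vertex has one trans partner and four cis neighbours.
There are 4 geometric isomers: CN mer (3 arrangements); CN fac (chiral).

4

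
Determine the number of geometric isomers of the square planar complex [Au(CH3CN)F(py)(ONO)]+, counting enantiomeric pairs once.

A square has two trans pairs of vertices; adjacent vertices are cis.
There are 3 geometric isomers: (CH3CN/ONO trans, F/py trans); (CH3CN/py trans, F/ONO trans); (CH3CN/F trans, ONO/py trans).

3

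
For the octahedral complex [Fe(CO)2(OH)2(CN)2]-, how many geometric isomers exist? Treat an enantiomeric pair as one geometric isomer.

5

The six octahedral sites form three mutually perpendicular trans pairs.
Systematic placement gives 5 geometric isomers: CO trans, OH trans, CN trans; CO cis, OH cis, CN trans; CO cis, OH trans, CN cis; CO cis, OH cis, CN cis (chiral); CO trans, OH cis, CN cis.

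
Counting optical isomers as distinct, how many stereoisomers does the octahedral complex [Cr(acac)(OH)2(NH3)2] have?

In an octahedral complex each vertex has one trans partner and four cis neighbours.
Each acac is bidentate and must span two cis positions.
Systematic placement gives 3 geometric isomers: OH cis, NH3 trans; OH cis, NH3 cis (chiral); OH trans, NH3 cis.
One of these lacks any improper symmetry element and so occurs as an enantiomeric pair, giving 3 + 1 = 4 stereoisomers in total.

4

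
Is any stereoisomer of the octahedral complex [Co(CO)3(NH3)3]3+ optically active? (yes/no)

no

An octahedron has six vertices in three trans pairs; every non-trans pair is cis.
Systematic placement gives 2 geometric isomers: CO mer; CO fac.
Each arrangement has an internal mirror plane or centre of symmetry, so none is chiral.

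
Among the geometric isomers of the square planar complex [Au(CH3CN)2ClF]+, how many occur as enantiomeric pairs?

A square has two trans pairs of vertices; adjacent vertices are cis.
Working through the distinct placements yields 2 geometric isomers: CH3CN cis; CH3CN trans.
Each arrangement has an internal mirror plane or centre of symmetry, so none is chiral.

0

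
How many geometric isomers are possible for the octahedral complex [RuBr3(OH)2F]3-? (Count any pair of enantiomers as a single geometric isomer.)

3

An octahedron has six vertices in three trans pairs; every non-trans pair is cis.
The distinct arrangements are (3 in all): Br mer, OH trans; Br mer, OH cis; Br fac, OH cis.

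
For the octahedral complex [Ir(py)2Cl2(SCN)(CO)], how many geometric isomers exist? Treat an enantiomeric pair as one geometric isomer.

6

The six octahedral sites form three mutually perpendicular trans pairs.
There are 6 geometric isomers: py trans, Cl cis; py cis, Cl cis (3 arrangements, 2 chiral); py trans, Cl trans; py cis, Cl trans.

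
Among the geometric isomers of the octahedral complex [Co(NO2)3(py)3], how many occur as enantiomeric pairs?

0

Systematic placement gives 2 geometric isomers: NO2 mer; NO2 fac.
Each arrangement has an internal mirror plane or centre of symmetry, so none is chiral.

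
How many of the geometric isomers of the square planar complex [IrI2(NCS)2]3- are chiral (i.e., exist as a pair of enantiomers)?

In a square planar complex each vertex has one trans partner and two cis neighbours.
Systematic placement gives 2 geometric isomers: I cis; I trans.
Each arrangement has an internal mirror plane or centre of symmetry, so none is chiral.

0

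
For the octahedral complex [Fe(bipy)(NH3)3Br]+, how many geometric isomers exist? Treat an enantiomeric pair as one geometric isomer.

The six octahedral sites form three mutually perpendicular trans pairs.
Each bipy is bidentate and must span two cis positions.
There are 2 geometric isomers: NH3 fac; NH3 mer.

2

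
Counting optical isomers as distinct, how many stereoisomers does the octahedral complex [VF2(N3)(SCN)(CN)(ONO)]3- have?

The six octahedral sites form three mutually perpendicular trans pairs.
Exhaustive case analysis gives 9 geometric isomers.
Of these, 6 lack any improper symmetry element and so occur as enantiomeric pairs, giving 9 + 6 = 15 stereoisomers in total.

15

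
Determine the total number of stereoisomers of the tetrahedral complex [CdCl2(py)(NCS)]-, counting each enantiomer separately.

1

Only one geometric arrangement is possible.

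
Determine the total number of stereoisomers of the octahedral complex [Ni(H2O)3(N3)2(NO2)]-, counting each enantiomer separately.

In an octahedral complex each vertex has one trans partner and four cis neighbours.
Systematic placement gives 3 geometric isomers: H2O mer, N3 cis; H2O mer, N3 trans; H2O fac, N3 cis.
Each arrangement has an internal mirror plane or centre of symmetry, so none is chiral.

3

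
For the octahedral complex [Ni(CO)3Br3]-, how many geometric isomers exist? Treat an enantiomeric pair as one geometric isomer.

2

In an octahedral complex each vertex has one trans partner and four cis neighbours.
The distinct arrangements are (2 in all): CO mer; CO fac.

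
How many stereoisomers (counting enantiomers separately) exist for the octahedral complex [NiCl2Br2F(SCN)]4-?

8

In an octahedral complex each vertex has one trans partner and four cis neighbours.
There are 6 geometric isomers: Cl trans, Br trans; Cl cis, Br trans; Cl cis, Br cis (3 arrangements, 2 chiral); Cl trans, Br cis.
Of these, 2 lack any improper symmetry element and so occur as enantiomeric pairs, giving 6 + 2 = 8 stereoisomers in total.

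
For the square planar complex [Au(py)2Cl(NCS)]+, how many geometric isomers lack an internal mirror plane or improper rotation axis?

In a square planar complex each vertex has one trans partner and two cis neighbours.
Working through the distinct placements yields 2 geometric isomers: py cis; py trans.
Each arrangement has an internal mirror plane or centre of symmetry, so none is chiral.

0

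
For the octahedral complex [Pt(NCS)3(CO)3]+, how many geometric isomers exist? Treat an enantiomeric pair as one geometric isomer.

2

In an octahedral complex each vertex has one trans partner and four cis neighbours.
The distinct arrangements are (2 in all): NCS mer; NCS fac.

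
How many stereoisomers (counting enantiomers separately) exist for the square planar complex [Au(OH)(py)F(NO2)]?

In a square planar complex each vertex has one trans partner and two cis neighbours.
Systematic placement gives 3 geometric isomers: (F/OH trans, NO2/py trans); (F/py trans, NO2/OH trans); (F/NO2 trans, OH/py trans).
Each arrangement has an internal mirror plane or centre of symmetry, so none is chiral.

3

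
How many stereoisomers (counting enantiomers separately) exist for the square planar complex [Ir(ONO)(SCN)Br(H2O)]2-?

3

In a square planar complex each vertex has one trans partner and two cis neighbours.
Systematic placement gives 3 geometric isomers: (Br/ONO trans, H2O/SCN trans); (Br/SCN trans, H2O/ONO trans); (Br/H2O trans, ONO/SCN trans).
Each arrangement has an internal mirror plane or centre of symmetry, so none is chiral.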